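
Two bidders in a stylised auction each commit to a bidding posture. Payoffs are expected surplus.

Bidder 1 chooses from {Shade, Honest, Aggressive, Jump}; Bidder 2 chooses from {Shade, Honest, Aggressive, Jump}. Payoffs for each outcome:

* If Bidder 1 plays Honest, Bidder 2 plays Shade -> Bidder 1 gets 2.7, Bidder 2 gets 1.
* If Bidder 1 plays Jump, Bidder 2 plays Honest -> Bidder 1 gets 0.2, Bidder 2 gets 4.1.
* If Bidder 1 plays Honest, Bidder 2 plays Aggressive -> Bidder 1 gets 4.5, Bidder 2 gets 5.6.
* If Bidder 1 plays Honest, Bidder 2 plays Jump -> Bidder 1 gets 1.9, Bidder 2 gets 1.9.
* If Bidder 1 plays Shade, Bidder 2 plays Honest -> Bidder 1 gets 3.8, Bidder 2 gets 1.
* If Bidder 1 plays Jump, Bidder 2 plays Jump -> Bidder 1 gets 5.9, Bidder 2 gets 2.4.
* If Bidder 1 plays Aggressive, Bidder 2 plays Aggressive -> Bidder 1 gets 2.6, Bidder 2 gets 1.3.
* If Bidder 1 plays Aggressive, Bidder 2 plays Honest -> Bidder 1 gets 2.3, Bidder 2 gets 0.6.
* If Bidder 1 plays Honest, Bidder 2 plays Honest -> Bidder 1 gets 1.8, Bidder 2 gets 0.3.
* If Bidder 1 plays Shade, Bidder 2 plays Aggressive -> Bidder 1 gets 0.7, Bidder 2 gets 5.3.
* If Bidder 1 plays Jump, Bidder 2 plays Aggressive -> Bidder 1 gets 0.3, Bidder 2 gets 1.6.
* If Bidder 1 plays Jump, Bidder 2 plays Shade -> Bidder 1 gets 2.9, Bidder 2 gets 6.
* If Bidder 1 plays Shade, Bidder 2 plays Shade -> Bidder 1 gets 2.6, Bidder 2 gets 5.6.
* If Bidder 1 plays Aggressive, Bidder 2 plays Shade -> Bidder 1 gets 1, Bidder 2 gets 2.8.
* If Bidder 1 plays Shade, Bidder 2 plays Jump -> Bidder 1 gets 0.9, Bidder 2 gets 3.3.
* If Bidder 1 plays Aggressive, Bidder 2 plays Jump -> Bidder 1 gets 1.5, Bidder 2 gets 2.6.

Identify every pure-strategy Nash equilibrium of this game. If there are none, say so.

Bidder 1 against Shade: payoffs 2.6, 2.7, 1, 2.9 → best response Jump.
Bidder 1 against Honest: payoffs 3.8, 1.8, 2.3, 0.2 → best response Shade.
Bidder 1 against Aggressive: payoffs 0.7, 4.5, 2.6, 0.3 → best response Honest.
Bidder 1 against Jump: payoffs 0.9, 1.9, 1.5, 5.9 → best response Jump.
Bidder 2 against Shade: payoffs 5.6, 1, 5.3, 3.3 → best response Shade.
Bidder 2 against Honest: payoffs 1, 0.3, 5.6, 1.9 → best response Aggressive.
Bidder 2 against Aggressive: payoffs 2.8, 0.6, 1.3, 2.6 → best response Shade.
Bidder 2 against Jump: payoffs 6, 4.1, 1.6, 2.4 → best response Shade.
Mutual best responses: (Honest, Aggressive); (Jump, Shade).

(Honest, Aggressive) and (Jump, Shade)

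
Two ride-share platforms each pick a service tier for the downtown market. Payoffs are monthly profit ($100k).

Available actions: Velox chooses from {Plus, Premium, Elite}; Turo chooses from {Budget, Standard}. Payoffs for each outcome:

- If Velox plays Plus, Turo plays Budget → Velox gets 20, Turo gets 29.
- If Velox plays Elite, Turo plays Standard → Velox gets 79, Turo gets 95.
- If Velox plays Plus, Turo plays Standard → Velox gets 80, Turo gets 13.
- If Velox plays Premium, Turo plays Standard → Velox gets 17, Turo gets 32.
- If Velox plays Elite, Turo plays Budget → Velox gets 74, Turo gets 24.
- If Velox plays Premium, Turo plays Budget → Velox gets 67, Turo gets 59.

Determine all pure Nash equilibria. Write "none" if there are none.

No pure-strategy Nash equilibrium.

For each player, find the best response to each opponent profile; mutual best responses are the pure NE.
Velox against Budget: payoffs 20, 67, 74 → best response Elite.
Velox against Standard: payoffs 80, 17, 79 → best response Plus.
Turo against Plus: payoffs 29, 13 → best response Budget.
Turo against Premium: payoffs 59, 32 → best response Budget.
Turo against Elite: payoffs 24, 95 → best response Standard.
No profile is a mutual best response for all players.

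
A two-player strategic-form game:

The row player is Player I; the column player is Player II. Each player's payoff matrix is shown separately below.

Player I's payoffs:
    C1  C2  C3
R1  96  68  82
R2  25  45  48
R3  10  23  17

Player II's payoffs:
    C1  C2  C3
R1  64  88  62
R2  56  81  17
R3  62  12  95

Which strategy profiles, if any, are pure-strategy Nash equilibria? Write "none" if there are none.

The unique pure-strategy Nash equilibrium is (R1, C2).

Player I against C1: payoffs 96, 25, 10 → best response R1.
Player I against C2: payoffs 68, 45, 23 → best response R1.
Player I against C3: payoffs 82, 48, 17 → best response R1.
Player II against R1: payoffs 64, 88, 62 → best response C2.
Player II against R2: payoffs 56, 81, 17 → best response C2.
Player II against R3: payoffs 62, 12, 95 → best response C3.
Mutual best responses: (R1, C2).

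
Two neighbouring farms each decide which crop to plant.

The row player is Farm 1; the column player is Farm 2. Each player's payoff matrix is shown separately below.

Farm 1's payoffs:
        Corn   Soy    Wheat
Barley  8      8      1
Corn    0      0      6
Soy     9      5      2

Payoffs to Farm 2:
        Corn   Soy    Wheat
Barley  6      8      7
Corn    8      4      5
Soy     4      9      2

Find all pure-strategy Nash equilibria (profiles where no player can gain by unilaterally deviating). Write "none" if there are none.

Pure NE: (Barley, Soy)

Farm 1 against Corn: payoffs 8, 0, 9 → best response Soy.
Farm 1 against Soy: payoffs 8, 0, 5 → best response Barley.
Farm 1 against Wheat: payoffs 1, 6, 2 → best response Corn.
Farm 2 against Barley: payoffs 6, 8, 7 → best response Soy.
Farm 2 against Corn: payoffs 8, 4, 5 → best response Corn.
Farm 2 against Soy: payoffs 4, 9, 2 → best response Soy.
Mutual best responses: (Barley, Soy).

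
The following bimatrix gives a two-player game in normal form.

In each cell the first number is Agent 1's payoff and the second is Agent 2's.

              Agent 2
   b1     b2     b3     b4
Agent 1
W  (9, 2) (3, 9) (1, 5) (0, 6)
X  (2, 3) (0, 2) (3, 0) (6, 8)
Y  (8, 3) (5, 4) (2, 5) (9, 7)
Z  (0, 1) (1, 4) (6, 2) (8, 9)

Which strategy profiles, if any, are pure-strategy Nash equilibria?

(Y, b4)

(W, b1): Agent 2 can switch to b2 (2 → 9). Not NE.
(W, b2): Agent 1 can switch to Y (3 → 5). Not NE.
(W, b3): Agent 1 can switch to X (1 → 3). Not NE.
(W, b4): Agent 1 can switch to X (0 → 6). Not NE.
(X, b1): Agent 1 can switch to W (2 → 9). Not NE.
(X, b2): Agent 1 can switch to W (0 → 3). Not NE.
(X, b3): Agent 1 can switch to Z (3 → 6). Not NE.
(X, b4): Agent 1 can switch to Y (6 → 9). Not NE.
(Y, b1): Agent 1 can switch to W (8 → 9). Not NE.
(Y, b2): Agent 2 can switch to b3 (4 → 5). Not NE.
(Y, b4): Agent 1 gets 9, best alternative 8; Agent 2 gets 7, best alternative 5. No profitable deviation — NE.
(The remaining 5 profiles each have a profitable deviation by the same check.)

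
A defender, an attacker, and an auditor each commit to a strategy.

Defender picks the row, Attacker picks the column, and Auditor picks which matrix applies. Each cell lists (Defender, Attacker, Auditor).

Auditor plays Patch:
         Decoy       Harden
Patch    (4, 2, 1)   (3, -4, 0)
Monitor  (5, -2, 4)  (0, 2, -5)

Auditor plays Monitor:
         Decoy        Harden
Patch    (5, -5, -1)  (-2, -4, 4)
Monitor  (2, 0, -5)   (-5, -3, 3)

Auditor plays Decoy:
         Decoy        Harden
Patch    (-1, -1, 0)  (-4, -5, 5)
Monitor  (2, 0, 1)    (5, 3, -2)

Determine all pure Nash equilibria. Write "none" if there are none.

none

Defender against (Decoy, Patch): payoffs 4, 5 → best response Monitor.
Defender against (Decoy, Monitor): payoffs 5, 2 → best response Patch.
Defender against (Decoy, Decoy): payoffs -1, 2 → best response Monitor.
Defender against (Harden, Patch): payoffs 3, 0 → best response Patch.
Defender against (Harden, Monitor): payoffs -2, -5 → best response Patch.
Defender against (Harden, Decoy): payoffs -4, 5 → best response Monitor.
Attacker against (Patch, Patch): payoffs 2, -4 → best response Decoy.
Attacker against (Patch, Monitor): payoffs -5, -4 → best response Harden.
Attacker against (Patch, Decoy): payoffs -1, -5 → best response Decoy.
Attacker against (Monitor, Patch): payoffs -2, 2 → best response Harden.
Attacker against (Monitor, Monitor): payoffs 0, -3 → best response Decoy.
Attacker against (Monitor, Decoy): payoffs 0, 3 → best response Harden.
Auditor against (Patch, Decoy): payoffs 1, -1, 0 → best response Patch.
Auditor against (Patch, Harden): payoffs 0, 4, 5 → best response Decoy.
Auditor against (Monitor, Decoy): payoffs 4, -5, 1 → best response Patch.
Auditor against (Monitor, Harden): payoffs -5, 3, -2 → best response Monitor.
No profile is a mutual best response for all players.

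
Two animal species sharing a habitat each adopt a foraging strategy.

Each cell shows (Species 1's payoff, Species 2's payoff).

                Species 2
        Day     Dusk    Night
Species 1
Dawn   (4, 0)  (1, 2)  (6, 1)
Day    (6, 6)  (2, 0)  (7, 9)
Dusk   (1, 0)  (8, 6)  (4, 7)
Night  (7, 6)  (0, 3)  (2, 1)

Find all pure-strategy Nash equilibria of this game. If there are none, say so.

Species 1 against Day: payoffs 4, 6, 1, 7 → best response Night.
Species 1 against Dusk: payoffs 1, 2, 8, 0 → best response Dusk.
Species 1 against Night: payoffs 6, 7, 4, 2 → best response Day.
Species 2 against Dawn: payoffs 0, 2, 1 → best response Dusk.
Species 2 against Day: payoffs 6, 0, 9 → best response Night.
Species 2 against Dusk: payoffs 0, 6, 7 → best response Night.
Species 2 against Night: payoffs 6, 3, 1 → best response Day.
Mutual best responses: (Day, Night); (Night, Day).

Pure-strategy Nash equilibria: (Day, Night), (Night, Day)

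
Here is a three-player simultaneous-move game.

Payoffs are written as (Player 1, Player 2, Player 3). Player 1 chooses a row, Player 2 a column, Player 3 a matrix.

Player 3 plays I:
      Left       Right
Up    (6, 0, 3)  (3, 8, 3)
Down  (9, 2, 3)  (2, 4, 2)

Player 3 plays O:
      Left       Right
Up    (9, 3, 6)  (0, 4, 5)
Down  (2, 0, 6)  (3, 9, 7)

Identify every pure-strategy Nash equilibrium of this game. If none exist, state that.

Player 1 against (Left, I): payoffs 6, 9 → best response Down.
Player 1 against (Left, O): payoffs 9, 2 → best response Up.
Player 1 against (Right, I): payoffs 3, 2 → best response Up.
Player 1 against (Right, O): payoffs 0, 3 → best response Down.
Player 2 against (Up, I): payoffs 0, 8 → best response Right.
Player 2 against (Up, O): payoffs 3, 4 → best response Right.
Player 2 against (Down, I): payoffs 2, 4 → best response Right.
Player 2 against (Down, O): payoffs 0, 9 → best response Right.
Player 3 against (Up, Left): payoffs 3, 6 → best response O.
Player 3 against (Up, Right): payoffs 3, 5 → best response O.
Player 3 against (Down, Left): payoffs 3, 6 → best response O.
Player 3 against (Down, Right): payoffs 2, 7 → best response O.
Mutual best responses: (Down, Right, O).

Pure NE: (Down, Right, O)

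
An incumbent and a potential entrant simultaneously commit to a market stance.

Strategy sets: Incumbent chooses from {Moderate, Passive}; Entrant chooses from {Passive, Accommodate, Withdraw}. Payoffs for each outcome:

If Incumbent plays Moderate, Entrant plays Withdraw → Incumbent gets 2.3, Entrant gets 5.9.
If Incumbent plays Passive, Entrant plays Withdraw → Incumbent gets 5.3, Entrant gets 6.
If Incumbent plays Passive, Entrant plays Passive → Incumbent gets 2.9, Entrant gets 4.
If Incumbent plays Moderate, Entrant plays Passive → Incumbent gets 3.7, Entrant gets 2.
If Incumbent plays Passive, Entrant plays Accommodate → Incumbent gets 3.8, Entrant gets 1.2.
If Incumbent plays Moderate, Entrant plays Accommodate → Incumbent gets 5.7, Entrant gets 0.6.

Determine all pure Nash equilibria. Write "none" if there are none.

(Moderate, Passive): Entrant can switch to Withdraw (2 → 5.9). Not NE.
(Moderate, Accommodate): Entrant can switch to Passive (0.6 → 2). Not NE.
(Moderate, Withdraw): Incumbent can switch to Passive (2.3 → 5.3). Not NE.
(Passive, Passive): Incumbent can switch to Moderate (2.9 → 3.7). Not NE.
(Passive, Accommodate): Incumbent can switch to Moderate (3.8 → 5.7). Not NE.
(Passive, Withdraw): Incumbent gets 5.3, best alternative 2.3; Entrant gets 6, best alternative 4. No profitable deviation — NE.

Pure NE: (Passive, Withdraw)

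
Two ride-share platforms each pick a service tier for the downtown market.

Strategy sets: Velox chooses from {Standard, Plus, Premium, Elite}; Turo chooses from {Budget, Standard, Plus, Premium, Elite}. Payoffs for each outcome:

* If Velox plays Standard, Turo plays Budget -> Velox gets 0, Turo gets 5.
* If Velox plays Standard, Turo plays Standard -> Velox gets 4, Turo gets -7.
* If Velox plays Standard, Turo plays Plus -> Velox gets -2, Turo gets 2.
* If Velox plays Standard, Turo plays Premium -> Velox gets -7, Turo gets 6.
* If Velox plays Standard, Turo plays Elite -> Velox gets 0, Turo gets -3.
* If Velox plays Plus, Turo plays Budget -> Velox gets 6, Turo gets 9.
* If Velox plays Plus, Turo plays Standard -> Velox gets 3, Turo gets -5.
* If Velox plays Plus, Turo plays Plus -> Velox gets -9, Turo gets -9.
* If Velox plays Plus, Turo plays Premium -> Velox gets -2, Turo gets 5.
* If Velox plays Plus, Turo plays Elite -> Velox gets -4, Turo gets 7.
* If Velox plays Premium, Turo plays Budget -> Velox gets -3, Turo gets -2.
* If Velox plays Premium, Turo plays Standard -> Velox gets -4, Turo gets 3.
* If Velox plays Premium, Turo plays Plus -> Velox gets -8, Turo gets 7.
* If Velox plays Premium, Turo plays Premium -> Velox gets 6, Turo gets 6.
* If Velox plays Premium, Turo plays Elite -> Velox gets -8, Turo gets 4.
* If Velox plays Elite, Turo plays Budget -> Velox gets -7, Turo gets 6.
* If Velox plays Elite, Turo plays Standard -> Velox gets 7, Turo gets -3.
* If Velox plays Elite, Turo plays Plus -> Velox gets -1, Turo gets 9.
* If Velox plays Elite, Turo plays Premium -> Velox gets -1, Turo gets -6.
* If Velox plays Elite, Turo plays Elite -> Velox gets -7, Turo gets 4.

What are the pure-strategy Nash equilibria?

For each strategy profile, look for a profitable unilateral deviation.
(Standard, Budget): Velox can switch to Plus (0 → 6). Not NE.
(Standard, Standard): Velox can switch to Elite (4 → 7). Not NE.
(Standard, Plus): Velox can switch to Elite (-2 → -1). Not NE.
(Standard, Premium): Velox can switch to Plus (-7 → -2). Not NE.
(Standard, Elite): Turo can switch to Budget (-3 → 5). Not NE.
(Plus, Budget): Velox gets 6, best alternative 0; Turo gets 9, best alternative 7. No profitable deviation — NE.
(Plus, Standard): Velox can switch to Standard (3 → 4). Not NE.
(Plus, Plus): Velox can switch to Standard (-9 → -2). Not NE.
(Plus, Premium): Velox can switch to Premium (-2 → 6). Not NE.
(Elite, Plus): Velox gets -1, best alternative -2; Turo gets 9, best alternative 6. No profitable deviation — NE.
(The remaining 10 profiles each have a profitable deviation by the same check.)

Pure-strategy Nash equilibria: (Plus, Budget) and (Elite, Plus)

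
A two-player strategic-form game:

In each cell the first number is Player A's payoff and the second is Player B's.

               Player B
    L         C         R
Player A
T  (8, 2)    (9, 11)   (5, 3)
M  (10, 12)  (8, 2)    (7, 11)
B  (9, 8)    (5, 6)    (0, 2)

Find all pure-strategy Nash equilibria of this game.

Mark each player's best response to every combination of opponents' strategies; a profile where every player is best-responding is a pure Nash equilibrium.
Player A against L: payoffs 8, 10, 9 → best response M.
Player A against C: payoffs 9, 8, 5 → best response T.
Player A against R: payoffs 5, 7, 0 → best response M.
Player B against T: payoffs 2, 11, 3 → best response C.
Player B against M: payoffs 12, 2, 11 → best response L.
Player B against B: payoffs 8, 6, 2 → best response L.
Mutual best responses: (T, C); (M, L).

(T, C), (M, L)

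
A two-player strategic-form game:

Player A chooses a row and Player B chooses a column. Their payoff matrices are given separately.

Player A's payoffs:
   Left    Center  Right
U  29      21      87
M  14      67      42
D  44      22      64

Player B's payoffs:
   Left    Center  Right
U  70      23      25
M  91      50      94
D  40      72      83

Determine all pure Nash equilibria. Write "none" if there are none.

none

Player A against Left: payoffs 29, 14, 44 → best response D.
Player A against Center: payoffs 21, 67, 22 → best response M.
Player A against Right: payoffs 87, 42, 64 → best response U.
Player B against U: payoffs 70, 23, 25 → best response Left.
Player B against M: payoffs 91, 50, 94 → best response Right.
Player B against D: payoffs 40, 72, 83 → best response Right.
No profile is a mutual best response for all players.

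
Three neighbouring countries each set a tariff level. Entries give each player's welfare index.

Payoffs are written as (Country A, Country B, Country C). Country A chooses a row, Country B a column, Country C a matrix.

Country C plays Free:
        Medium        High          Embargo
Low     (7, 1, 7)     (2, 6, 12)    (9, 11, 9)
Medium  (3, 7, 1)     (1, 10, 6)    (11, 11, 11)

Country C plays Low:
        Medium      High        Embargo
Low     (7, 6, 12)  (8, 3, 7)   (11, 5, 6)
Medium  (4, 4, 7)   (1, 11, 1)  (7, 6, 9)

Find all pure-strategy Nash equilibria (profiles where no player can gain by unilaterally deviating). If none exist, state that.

Pure-strategy Nash equilibria: (Low, Medium, Low); (Medium, Embargo, Free)

Country A against (Medium, Free): payoffs 7, 3 → best response Low.
Country A against (Medium, Low): payoffs 7, 4 → best response Low.
Country A against (High, Free): payoffs 2, 1 → best response Low.
Country A against (High, Low): payoffs 8, 1 → best response Low.
Country A against (Embargo, Free): payoffs 9, 11 → best response Medium.
Country A against (Embargo, Low): payoffs 11, 7 → best response Low.
Country B against (Low, Free): payoffs 1, 6, 11 → best response Embargo.
Country B against (Low, Low): payoffs 6, 3, 5 → best response Medium.
Country B against (Medium, Free): payoffs 7, 10, 11 → best response Embargo.
Country B against (Medium, Low): payoffs 4, 11, 6 → best response High.
Country C against (Low, Medium): payoffs 7, 12 → best response Low.
Country C against (Low, High): payoffs 12, 7 → best response Free.
Country C against (Low, Embargo): payoffs 9, 6 → best response Free.
Country C against (Medium, Medium): payoffs 1, 7 → best response Low.
Country C against (Medium, High): payoffs 6, 1 → best response Free.
Country C against (Medium, Embargo): payoffs 11, 9 → best response Free.
Mutual best responses: (Low, Medium, Low); (Medium, Embargo, Free).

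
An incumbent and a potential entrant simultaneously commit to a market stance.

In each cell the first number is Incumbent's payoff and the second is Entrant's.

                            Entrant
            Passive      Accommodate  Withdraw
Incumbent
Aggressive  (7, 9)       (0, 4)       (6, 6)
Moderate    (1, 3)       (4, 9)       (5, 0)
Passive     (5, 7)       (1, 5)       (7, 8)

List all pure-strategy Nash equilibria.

(Aggressive, Passive): Incumbent gets 7, best alternative 5; Entrant gets 9, best alternative 6. No profitable deviation — NE.
(Aggressive, Accommodate): Incumbent can switch to Moderate (0 → 4). Not NE.
(Aggressive, Withdraw): Incumbent can switch to Passive (6 → 7). Not NE.
(Moderate, Passive): Incumbent can switch to Aggressive (1 → 7). Not NE.
(Moderate, Accommodate): Incumbent gets 4, best alternative 1; Entrant gets 9, best alternative 3. No profitable deviation — NE.
(Moderate, Withdraw): Incumbent can switch to Aggressive (5 → 6). Not NE.
(Passive, Passive): Incumbent can switch to Aggressive (5 → 7). Not NE.
(Passive, Accommodate): Incumbent can switch to Moderate (1 → 4). Not NE.
(Passive, Withdraw): Incumbent gets 7, best alternative 6; Entrant gets 8, best alternative 7. No profitable deviation — NE.

The pure Nash equilibria are (Aggressive, Passive) and (Moderate, Accommodate) and (Passive, Withdraw).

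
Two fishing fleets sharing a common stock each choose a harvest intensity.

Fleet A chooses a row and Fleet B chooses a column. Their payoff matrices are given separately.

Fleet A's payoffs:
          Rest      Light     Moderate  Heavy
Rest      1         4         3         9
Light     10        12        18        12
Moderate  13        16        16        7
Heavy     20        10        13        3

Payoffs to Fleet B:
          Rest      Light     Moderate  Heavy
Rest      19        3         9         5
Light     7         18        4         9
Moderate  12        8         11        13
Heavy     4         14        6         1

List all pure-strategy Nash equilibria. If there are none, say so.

No pure-strategy Nash equilibrium.

(Rest, Rest): Fleet A can switch to Light (1 → 10). Not NE.
(Rest, Light): Fleet A can switch to Light (4 → 12). Not NE.
(Rest, Moderate): Fleet A can switch to Light (3 → 18). Not NE.
(Rest, Heavy): Fleet A can switch to Light (9 → 12). Not NE.
(Light, Rest): Fleet A can switch to Moderate (10 → 13). Not NE.
(Light, Light): Fleet A can switch to Moderate (12 → 16). Not NE.
(Light, Moderate): Fleet B can switch to Rest (4 → 7). Not NE.
(Light, Heavy): Fleet B can switch to Light (9 → 18). Not NE.
(The remaining 8 profiles each have a profitable deviation by the same check.)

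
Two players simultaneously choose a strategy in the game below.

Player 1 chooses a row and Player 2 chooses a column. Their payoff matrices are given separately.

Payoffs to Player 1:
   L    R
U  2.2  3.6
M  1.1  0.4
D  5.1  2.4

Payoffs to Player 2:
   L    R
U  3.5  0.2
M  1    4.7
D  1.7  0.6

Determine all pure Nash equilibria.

Player 1 against L: payoffs 2.2, 1.1, 5.1 → best response D.
Player 1 against R: payoffs 3.6, 0.4, 2.4 → best response U.
Player 2 against U: payoffs 3.5, 0.2 → best response L.
Player 2 against M: payoffs 1, 4.7 → best response R.
Player 2 against D: payoffs 1.7, 0.6 → best response L.
Mutual best responses: (D, L).

(D, L)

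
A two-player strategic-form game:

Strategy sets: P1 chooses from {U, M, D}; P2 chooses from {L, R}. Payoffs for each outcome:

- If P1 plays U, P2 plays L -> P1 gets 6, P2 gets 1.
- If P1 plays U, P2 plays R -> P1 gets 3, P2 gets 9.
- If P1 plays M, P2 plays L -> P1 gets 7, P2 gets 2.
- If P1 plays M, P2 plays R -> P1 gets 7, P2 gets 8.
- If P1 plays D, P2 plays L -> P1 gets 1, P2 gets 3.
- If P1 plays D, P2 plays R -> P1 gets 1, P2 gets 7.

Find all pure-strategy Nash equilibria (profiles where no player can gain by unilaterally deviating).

Pure NE: (M, R)

P1 against L: payoffs 6, 7, 1 → best response M.
P1 against R: payoffs 3, 7, 1 → best response M.
P2 against U: payoffs 1, 9 → best response R.
P2 against M: payoffs 2, 8 → best response R.
P2 against D: payoffs 3, 7 → best response R.
Mutual best responses: (M, R).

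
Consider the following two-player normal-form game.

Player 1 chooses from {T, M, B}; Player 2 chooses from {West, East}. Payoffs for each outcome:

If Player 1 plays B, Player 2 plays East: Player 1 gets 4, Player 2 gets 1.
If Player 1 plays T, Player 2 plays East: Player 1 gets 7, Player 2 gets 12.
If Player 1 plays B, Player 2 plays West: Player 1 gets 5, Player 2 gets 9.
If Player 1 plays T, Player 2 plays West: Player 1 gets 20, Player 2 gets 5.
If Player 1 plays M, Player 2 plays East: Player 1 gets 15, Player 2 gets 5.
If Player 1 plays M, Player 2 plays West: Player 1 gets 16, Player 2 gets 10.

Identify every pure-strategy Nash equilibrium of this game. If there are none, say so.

none

(T, West): Player 2 can switch to East (5 → 12). Not NE.
(T, East): Player 1 can switch to M (7 → 15). Not NE.
(M, West): Player 1 can switch to T (16 → 20). Not NE.
(M, East): Player 2 can switch to West (5 → 10). Not NE.
(B, West): Player 1 can switch to T (5 → 20). Not NE.
(B, East): Player 1 can switch to T (4 → 7). Not NE.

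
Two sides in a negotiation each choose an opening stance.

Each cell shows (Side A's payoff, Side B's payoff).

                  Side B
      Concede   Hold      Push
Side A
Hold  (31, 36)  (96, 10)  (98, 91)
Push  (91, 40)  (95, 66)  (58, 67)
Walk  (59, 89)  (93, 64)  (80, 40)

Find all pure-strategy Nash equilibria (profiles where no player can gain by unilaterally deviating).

Pure NE: (Hold, Push)

(Hold, Concede): Side A can switch to Push (31 → 91). Not NE.
(Hold, Hold): Side B can switch to Concede (10 → 36). Not NE.
(Hold, Push): Side A gets 98, best alternative 80; Side B gets 91, best alternative 36. No profitable deviation — NE.
(Push, Concede): Side B can switch to Hold (40 → 66). Not NE.
(Push, Hold): Side A can switch to Hold (95 → 96). Not NE.
(Push, Push): Side A can switch to Hold (58 → 98). Not NE.
(Walk, Concede): Side A can switch to Push (59 → 91). Not NE.
(Walk, Hold): Side A can switch to Hold (93 → 96). Not NE.
(Walk, Push): Side A can switch to Hold (80 → 98). Not NE.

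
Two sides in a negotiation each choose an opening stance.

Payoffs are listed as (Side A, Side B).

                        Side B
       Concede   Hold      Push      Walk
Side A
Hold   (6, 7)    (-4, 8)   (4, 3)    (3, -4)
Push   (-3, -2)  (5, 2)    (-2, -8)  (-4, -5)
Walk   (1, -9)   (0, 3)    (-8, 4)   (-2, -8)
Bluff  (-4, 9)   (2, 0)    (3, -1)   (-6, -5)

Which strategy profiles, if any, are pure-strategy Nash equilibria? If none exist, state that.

(Push, Hold)

Side A against Concede: payoffs 6, -3, 1, -4 → best response Hold.
Side A against Hold: payoffs -4, 5, 0, 2 → best response Push.
Side A against Push: payoffs 4, -2, -8, 3 → best response Hold.
Side A against Walk: payoffs 3, -4, -2, -6 → best response Hold.
Side B against Hold: payoffs 7, 8, 3, -4 → best response Hold.
Side B against Push: payoffs -2, 2, -8, -5 → best response Hold.
Side B against Walk: payoffs -9, 3, 4, -8 → best response Push.
Side B against Bluff: payoffs 9, 0, -1, -5 → best response Concede.
Mutual best responses: (Push, Hold).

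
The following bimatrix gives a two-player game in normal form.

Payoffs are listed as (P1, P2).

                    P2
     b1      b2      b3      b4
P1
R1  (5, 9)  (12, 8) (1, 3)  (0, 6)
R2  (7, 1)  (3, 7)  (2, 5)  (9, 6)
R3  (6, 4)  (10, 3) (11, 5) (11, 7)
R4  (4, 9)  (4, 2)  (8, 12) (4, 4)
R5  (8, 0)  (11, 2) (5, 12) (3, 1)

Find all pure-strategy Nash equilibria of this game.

The unique pure-strategy Nash equilibrium is (R3, b4).

For each strategy profile, look for a profitable unilateral deviation.
(R1, b1): P1 can switch to R2 (5 → 7). Not NE.
(R1, b2): P2 can switch to b1 (8 → 9). Not NE.
(R1, b3): P1 can switch to R2 (1 → 2). Not NE.
(R1, b4): P1 can switch to R2 (0 → 9). Not NE.
(R2, b1): P1 can switch to R5 (7 → 8). Not NE.
(R2, b2): P1 can switch to R1 (3 → 12). Not NE.
(R3, b4): P1 gets 11, best alternative 9; P2 gets 7, best alternative 5. No profitable deviation — NE.
(The remaining 13 profiles each have a profitable deviation by the same check.)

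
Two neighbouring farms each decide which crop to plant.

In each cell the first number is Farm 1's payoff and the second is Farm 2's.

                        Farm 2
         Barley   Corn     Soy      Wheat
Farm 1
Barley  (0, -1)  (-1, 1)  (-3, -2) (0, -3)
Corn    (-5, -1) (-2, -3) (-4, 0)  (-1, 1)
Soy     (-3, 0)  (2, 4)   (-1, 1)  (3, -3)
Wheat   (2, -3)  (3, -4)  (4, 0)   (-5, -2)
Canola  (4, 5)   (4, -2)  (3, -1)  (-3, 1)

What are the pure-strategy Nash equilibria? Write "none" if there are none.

Check each profile: it is a Nash equilibrium iff no player can strictly gain by switching unilaterally.
(Barley, Barley): Farm 1 can switch to Wheat (0 → 2). Not NE.
(Barley, Corn): Farm 1 can switch to Soy (-1 → 2). Not NE.
(Barley, Soy): Farm 1 can switch to Soy (-3 → -1). Not NE.
(Barley, Wheat): Farm 1 can switch to Soy (0 → 3). Not NE.
(Corn, Barley): Farm 1 can switch to Barley (-5 → 0). Not NE.
(Corn, Corn): Farm 1 can switch to Barley (-2 → -1). Not NE.
(Corn, Soy): Farm 1 can switch to Barley (-4 → -3). Not NE.
(Corn, Wheat): Farm 1 can switch to Barley (-1 → 0). Not NE.
(Soy, Barley): Farm 1 can switch to Barley (-3 → 0). Not NE.
(Soy, Corn): Farm 1 can switch to Wheat (2 → 3). Not NE.
(Wheat, Soy): Farm 1 gets 4, best alternative 3; Farm 2 gets 0, best alternative -2. No profitable deviation — NE.
(Canola, Barley): Farm 1 gets 4, best alternative 2; Farm 2 gets 5, best alternative 1. No profitable deviation — NE.
(The remaining 8 profiles each have a profitable deviation by the same check.)

Pure-strategy Nash equilibria: (Wheat, Soy), (Canola, Barley)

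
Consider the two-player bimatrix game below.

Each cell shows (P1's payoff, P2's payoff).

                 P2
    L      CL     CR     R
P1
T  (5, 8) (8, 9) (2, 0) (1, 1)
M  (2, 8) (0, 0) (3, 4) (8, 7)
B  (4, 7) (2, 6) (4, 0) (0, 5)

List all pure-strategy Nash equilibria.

(T, L): P2 can switch to CL (8 → 9). Not NE.
(T, CL): P1 gets 8, best alternative 2; P2 gets 9, best alternative 8. No profitable deviation — NE.
(T, CR): P1 can switch to M (2 → 3). Not NE.
(T, R): P1 can switch to M (1 → 8). Not NE.
(M, L): P1 can switch to T (2 → 5). Not NE.
(M, CL): P1 can switch to T (0 → 8). Not NE.
(M, CR): P1 can switch to B (3 → 4). Not NE.
(M, R): P2 can switch to L (7 → 8). Not NE.
(B, L): P1 can switch to T (4 → 5). Not NE.
(B, CL): P1 can switch to T (2 → 8). Not NE.
(B, CR): P2 can switch to L (0 → 7). Not NE.
(B, R): P1 can switch to T (0 → 1). Not NE.

(T, CL)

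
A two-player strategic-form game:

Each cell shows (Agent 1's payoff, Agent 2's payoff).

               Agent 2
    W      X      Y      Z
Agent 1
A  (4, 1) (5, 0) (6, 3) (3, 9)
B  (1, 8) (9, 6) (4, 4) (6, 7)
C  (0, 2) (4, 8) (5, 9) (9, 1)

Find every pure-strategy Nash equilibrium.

There is no pure-strategy Nash equilibrium.

Agent 1 against W: payoffs 4, 1, 0 → best response A.
Agent 1 against X: payoffs 5, 9, 4 → best response B.
Agent 1 against Y: payoffs 6, 4, 5 → best response A.
Agent 1 against Z: payoffs 3, 6, 9 → best response C.
Agent 2 against A: payoffs 1, 0, 3, 9 → best response Z.
Agent 2 against B: payoffs 8, 6, 4, 7 → best response W.
Agent 2 against C: payoffs 2, 8, 9, 1 → best response Y.
No profile is a mutual best response for all players.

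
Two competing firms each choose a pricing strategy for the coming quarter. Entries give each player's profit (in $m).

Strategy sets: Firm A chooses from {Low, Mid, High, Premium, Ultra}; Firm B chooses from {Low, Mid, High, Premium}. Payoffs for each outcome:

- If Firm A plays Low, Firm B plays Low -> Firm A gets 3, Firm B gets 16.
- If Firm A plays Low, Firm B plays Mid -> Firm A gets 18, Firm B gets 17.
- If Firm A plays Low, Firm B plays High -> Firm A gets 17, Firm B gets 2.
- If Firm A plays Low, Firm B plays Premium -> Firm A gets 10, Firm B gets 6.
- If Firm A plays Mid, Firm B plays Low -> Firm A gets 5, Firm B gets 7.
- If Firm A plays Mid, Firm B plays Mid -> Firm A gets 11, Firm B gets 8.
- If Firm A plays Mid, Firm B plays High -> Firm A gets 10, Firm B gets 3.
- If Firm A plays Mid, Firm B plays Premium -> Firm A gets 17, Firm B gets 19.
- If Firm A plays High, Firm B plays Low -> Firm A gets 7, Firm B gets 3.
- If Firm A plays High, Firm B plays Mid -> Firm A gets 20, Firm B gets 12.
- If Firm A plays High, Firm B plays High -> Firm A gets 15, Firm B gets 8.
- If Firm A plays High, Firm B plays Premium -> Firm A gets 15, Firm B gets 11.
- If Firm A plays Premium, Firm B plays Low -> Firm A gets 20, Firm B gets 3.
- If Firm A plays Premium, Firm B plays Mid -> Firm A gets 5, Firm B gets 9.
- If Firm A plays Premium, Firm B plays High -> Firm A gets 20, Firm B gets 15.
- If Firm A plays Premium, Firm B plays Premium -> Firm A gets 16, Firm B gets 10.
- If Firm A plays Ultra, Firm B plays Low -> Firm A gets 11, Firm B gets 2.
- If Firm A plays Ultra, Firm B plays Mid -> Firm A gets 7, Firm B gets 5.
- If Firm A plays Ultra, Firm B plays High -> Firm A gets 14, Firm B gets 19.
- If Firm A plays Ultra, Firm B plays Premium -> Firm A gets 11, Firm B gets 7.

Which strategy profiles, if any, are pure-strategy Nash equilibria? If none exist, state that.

Pure-strategy Nash equilibria: (Mid, Premium); (High, Mid); (Premium, High)

Firm A against Low: payoffs 3, 5, 7, 20, 11 → best response Premium.
Firm A against Mid: payoffs 18, 11, 20, 5, 7 → best response High.
Firm A against High: payoffs 17, 10, 15, 20, 14 → best response Premium.
Firm A against Premium: payoffs 10, 17, 15, 16, 11 → best response Mid.
Firm B against Low: payoffs 16, 17, 2, 6 → best response Mid.
Firm B against Mid: payoffs 7, 8, 3, 19 → best response Premium.
Firm B against High: payoffs 3, 12, 8, 11 → best response Mid.
Firm B against Premium: payoffs 3, 9, 15, 10 → best response High.
Firm B against Ultra: payoffs 2, 5, 19, 7 → best response High.
Mutual best responses: (Mid, Premium); (High, Mid); (Premium, High).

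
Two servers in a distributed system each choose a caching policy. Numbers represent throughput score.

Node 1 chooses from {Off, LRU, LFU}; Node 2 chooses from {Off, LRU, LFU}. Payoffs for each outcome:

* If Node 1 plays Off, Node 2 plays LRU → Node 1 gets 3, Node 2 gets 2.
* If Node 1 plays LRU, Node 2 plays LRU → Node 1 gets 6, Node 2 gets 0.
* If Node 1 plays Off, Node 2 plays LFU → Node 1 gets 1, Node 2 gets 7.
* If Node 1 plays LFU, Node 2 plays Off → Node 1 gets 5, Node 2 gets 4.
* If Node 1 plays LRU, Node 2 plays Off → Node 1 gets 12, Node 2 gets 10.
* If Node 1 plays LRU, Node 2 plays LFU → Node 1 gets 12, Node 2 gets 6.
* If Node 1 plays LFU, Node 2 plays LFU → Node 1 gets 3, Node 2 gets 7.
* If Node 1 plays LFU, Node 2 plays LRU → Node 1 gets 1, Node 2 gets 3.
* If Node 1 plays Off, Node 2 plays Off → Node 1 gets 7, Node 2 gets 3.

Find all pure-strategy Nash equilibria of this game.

Node 1 against Off: payoffs 7, 12, 5 → best response LRU.
Node 1 against LRU: payoffs 3, 6, 1 → best response LRU.
Node 1 against LFU: payoffs 1, 12, 3 → best response LRU.
Node 2 against Off: payoffs 3, 2, 7 → best response LFU.
Node 2 against LRU: payoffs 10, 0, 6 → best response Off.
Node 2 against LFU: payoffs 4, 3, 7 → best response LFU.
Mutual best responses: (LRU, Off).

(LRU, Off)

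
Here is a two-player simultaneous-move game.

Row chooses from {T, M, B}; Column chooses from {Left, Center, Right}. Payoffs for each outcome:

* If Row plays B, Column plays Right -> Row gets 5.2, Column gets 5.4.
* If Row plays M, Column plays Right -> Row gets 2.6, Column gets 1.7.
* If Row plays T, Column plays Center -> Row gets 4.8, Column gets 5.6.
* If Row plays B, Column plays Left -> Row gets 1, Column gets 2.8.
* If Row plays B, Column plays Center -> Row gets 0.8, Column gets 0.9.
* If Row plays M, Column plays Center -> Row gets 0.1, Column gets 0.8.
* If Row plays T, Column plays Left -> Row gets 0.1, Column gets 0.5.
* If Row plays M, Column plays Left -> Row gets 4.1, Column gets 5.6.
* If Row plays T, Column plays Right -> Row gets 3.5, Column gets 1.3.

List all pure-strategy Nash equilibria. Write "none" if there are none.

Pure-strategy Nash equilibria: (T, Center), (M, Left), (B, Right)

Row against Left: payoffs 0.1, 4.1, 1 → best response M.
Row against Center: payoffs 4.8, 0.1, 0.8 → best response T.
Row against Right: payoffs 3.5, 2.6, 5.2 → best response B.
Column against T: payoffs 0.5, 5.6, 1.3 → best response Center.
Column against M: payoffs 5.6, 0.8, 1.7 → best response Left.
Column against B: payoffs 2.8, 0.9, 5.4 → best response Right.
Mutual best responses: (T, Center); (M, Left); (B, Right).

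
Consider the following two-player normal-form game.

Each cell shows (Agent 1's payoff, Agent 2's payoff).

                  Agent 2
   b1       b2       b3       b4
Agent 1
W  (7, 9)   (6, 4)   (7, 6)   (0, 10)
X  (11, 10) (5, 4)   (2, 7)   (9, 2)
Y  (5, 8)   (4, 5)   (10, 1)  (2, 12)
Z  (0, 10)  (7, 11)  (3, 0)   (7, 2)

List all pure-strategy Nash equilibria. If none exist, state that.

(X, b1), (Z, b2)

(W, b1): Agent 1 can switch to X (7 → 11). Not NE.
(W, b2): Agent 1 can switch to Z (6 → 7). Not NE.
(W, b3): Agent 1 can switch to Y (7 → 10). Not NE.
(W, b4): Agent 1 can switch to X (0 → 9). Not NE.
(X, b1): Agent 1 gets 11, best alternative 7; Agent 2 gets 10, best alternative 7. No profitable deviation — NE.
(X, b2): Agent 1 can switch to W (5 → 6). Not NE.
(X, b3): Agent 1 can switch to W (2 → 7). Not NE.
(X, b4): Agent 2 can switch to b1 (2 → 10). Not NE.
(Y, b1): Agent 1 can switch to W (5 → 7). Not NE.
(Z, b2): Agent 1 gets 7, best alternative 6; Agent 2 gets 11, best alternative 10. No profitable deviation — NE.
(The remaining 6 profiles each have a profitable deviation by the same check.)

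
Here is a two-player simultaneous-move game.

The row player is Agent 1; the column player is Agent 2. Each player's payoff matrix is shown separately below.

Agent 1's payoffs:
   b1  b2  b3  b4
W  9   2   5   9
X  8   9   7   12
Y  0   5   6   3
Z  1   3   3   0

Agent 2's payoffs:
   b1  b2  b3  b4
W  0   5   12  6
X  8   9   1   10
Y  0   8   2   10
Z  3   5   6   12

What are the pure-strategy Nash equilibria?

Agent 1 against b1: payoffs 9, 8, 0, 1 → best response W.
Agent 1 against b2: payoffs 2, 9, 5, 3 → best response X.
Agent 1 against b3: payoffs 5, 7, 6, 3 → best response X.
Agent 1 against b4: payoffs 9, 12, 3, 0 → best response X.
Agent 2 against W: payoffs 0, 5, 12, 6 → best response b3.
Agent 2 against X: payoffs 8, 9, 1, 10 → best response b4.
Agent 2 against Y: payoffs 0, 8, 2, 10 → best response b4.
Agent 2 against Z: payoffs 3, 5, 6, 12 → best response b4.
Mutual best responses: (X, b4).

(X, b4)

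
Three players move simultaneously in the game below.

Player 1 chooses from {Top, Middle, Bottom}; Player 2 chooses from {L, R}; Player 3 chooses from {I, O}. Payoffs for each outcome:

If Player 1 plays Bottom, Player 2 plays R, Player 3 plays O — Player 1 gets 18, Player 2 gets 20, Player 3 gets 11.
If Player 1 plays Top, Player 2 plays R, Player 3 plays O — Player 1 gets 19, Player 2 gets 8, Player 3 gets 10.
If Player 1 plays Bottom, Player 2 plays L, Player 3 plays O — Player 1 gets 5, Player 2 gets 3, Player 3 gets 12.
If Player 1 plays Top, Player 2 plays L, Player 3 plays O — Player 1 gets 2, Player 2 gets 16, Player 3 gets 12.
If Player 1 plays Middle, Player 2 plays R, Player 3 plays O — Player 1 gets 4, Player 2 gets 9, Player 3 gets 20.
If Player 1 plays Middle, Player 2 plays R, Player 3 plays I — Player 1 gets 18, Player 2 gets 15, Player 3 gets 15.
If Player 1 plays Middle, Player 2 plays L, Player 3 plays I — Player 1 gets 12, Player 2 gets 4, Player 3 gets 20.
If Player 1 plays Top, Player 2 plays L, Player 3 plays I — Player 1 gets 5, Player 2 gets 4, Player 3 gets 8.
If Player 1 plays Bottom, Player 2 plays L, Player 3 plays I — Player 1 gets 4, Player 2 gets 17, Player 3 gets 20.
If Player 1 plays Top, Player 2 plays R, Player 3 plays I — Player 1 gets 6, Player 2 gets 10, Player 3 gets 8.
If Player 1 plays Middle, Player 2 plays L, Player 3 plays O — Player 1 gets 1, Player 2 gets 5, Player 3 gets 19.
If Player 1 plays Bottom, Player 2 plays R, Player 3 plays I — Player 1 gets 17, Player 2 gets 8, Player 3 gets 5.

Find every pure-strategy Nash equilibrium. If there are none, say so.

For each player, find the best response to each opponent profile; mutual best responses are the pure NE.
Player 1 against (L, I): payoffs 5, 12, 4 → best response Middle.
Player 1 against (L, O): payoffs 2, 1, 5 → best response Bottom.
Player 1 against (R, I): payoffs 6, 18, 17 → best response Middle.
Player 1 against (R, O): payoffs 19, 4, 18 → best response Top.
Player 2 against (Top, I): payoffs 4, 10 → best response R.
Player 2 against (Top, O): payoffs 16, 8 → best response L.
Player 2 against (Middle, I): payoffs 4, 15 → best response R.
Player 2 against (Middle, O): payoffs 5, 9 → best response R.
Player 2 against (Bottom, I): payoffs 17, 8 → best response L.
Player 2 against (Bottom, O): payoffs 3, 20 → best response R.
Player 3 against (Top, L): payoffs 8, 12 → best response O.
Player 3 against (Top, R): payoffs 8, 10 → best response O.
Player 3 against (Middle, L): payoffs 20, 19 → best response I.
Player 3 against (Middle, R): payoffs 15, 20 → best response O.
Player 3 against (Bottom, L): payoffs 20, 12 → best response I.
Player 3 against (Bottom, R): payoffs 5, 11 → best response O.
No profile is a mutual best response for all players.

There is no pure-strategy Nash equilibrium.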